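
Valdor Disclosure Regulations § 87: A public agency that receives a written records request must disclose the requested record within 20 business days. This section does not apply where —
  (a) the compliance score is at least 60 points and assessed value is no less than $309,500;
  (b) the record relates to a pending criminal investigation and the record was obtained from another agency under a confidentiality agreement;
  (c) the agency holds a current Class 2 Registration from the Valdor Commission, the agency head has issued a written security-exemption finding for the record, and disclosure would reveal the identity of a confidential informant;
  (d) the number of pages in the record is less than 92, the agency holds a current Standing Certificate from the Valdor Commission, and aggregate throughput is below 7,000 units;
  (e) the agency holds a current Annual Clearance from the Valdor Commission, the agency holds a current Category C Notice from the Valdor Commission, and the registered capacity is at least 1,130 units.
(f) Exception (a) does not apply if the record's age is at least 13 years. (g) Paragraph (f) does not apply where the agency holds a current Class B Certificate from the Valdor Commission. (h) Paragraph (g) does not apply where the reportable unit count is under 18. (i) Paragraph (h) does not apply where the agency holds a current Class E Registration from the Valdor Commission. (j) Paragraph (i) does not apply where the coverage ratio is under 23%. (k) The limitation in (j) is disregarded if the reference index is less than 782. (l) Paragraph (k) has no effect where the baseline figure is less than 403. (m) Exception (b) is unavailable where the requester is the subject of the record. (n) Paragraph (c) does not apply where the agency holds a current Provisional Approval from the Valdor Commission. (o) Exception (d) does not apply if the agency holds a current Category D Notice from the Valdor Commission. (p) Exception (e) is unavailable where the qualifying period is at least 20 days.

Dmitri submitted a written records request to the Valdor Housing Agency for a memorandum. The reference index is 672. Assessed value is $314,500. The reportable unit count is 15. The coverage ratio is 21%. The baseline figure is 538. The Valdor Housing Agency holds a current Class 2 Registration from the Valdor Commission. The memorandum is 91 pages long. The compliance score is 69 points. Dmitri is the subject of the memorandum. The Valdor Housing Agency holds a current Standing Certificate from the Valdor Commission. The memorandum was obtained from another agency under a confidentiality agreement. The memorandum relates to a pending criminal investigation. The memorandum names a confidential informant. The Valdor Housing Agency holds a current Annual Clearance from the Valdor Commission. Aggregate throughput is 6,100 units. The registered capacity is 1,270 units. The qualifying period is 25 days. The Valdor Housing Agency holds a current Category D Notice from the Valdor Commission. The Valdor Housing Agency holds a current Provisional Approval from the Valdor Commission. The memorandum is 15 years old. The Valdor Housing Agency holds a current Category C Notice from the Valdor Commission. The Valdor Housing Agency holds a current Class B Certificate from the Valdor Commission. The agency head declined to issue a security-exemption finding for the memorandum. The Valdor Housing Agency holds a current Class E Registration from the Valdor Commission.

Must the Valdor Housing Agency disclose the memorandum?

No — exception (a) applies; the Valdor Housing Agency is not required to disclose the memorandum.

Exception (a): the compliance score is 69 points, meeting the 60 points threshold; assessed value is $314,500, meeting the $309,500 threshold — every condition holds. As to paragraphs (f)–(l): (f) operates (the record's age is 15 years, meeting the 13 years threshold), but is displaced by (g): (g) is engaged — a current Class B Certificate is held. (h) would limit (g) — the reportable unit count is 15, under the 18 limit — but (i) sets (h) aside: (i) operates against (h): a current Class E Registration is held. (j) is engaged (the coverage ratio is 21%, under the 23% limit), but is set aside by (k): (k) operates — the reference index is 672, less than the 782 limit. (l) is not triggered (the baseline figure is 538, not less than 403), so (k) stands. So (a) applies.
Exception (b)'s conditions are all satisfied: the memorandum relates to a pending investigation; the memorandum was obtained under a confidentiality agreement. Turning to paragraph (m): (m) operates against (b): Dmitri is the subject of the memorandum. (b) is therefore removed.
Exception (c) fails — the agency head declined to issue a security-exemption finding.
Exception (d) is satisfied on its face — the number of pages in the record is 91, less than the 92 limit; a current Standing Certificate is held; aggregate throughput is 6,100 units, below the 7,000 units limit. But: (o) operates — a current Category D Notice is held. Exception (d) does not apply.
Exception (e) is satisfied on its face — a current Annual Clearance is held; a current Category C Notice is held; the registered capacity is 1,270 units, meeting the 1,130 units threshold. However, paragraph (p) must be considered: (p) applies — the qualifying period is 25 days, meeting the 20 days threshold. (e) is therefore removed.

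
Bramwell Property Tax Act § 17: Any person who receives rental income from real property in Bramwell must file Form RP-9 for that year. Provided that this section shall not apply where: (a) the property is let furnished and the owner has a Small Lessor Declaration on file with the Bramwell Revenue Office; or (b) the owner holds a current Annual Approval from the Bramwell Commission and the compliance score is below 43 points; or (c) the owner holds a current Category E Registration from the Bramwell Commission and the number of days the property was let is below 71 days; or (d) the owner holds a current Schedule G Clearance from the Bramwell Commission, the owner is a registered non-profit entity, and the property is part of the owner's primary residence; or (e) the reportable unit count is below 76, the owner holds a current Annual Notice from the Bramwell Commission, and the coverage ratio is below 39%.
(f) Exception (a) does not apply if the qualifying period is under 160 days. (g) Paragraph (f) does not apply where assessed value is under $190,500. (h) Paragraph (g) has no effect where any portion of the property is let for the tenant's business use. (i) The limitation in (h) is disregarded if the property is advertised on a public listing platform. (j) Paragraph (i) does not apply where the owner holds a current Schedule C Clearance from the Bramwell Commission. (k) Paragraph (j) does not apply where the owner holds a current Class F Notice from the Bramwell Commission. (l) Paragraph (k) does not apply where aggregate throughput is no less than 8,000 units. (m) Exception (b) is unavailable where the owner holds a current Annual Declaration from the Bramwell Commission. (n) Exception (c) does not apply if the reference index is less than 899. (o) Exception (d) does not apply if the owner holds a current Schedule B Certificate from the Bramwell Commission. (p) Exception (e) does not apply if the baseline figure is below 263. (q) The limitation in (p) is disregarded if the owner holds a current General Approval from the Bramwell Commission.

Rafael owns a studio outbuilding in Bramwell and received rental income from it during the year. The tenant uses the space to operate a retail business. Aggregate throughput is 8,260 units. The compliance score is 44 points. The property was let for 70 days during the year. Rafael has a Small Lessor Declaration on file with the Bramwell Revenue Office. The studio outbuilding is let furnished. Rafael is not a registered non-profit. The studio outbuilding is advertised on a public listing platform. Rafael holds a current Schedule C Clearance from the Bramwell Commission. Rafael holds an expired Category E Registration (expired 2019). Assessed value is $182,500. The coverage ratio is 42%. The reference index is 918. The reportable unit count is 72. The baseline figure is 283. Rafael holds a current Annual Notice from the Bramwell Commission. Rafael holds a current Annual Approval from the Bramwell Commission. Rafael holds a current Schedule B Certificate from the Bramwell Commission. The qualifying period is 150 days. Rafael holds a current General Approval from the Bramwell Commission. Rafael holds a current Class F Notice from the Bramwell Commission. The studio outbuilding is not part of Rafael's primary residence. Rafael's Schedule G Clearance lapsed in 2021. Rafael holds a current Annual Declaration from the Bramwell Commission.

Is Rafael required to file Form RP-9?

Exception (a) is satisfied on its face — the property is let furnished; a Small Lessor Declaration is on file. Turning to paragraphs (f)–(l): (f) applies — the qualifying period is 150 days, under the 160 days limit. (g) would limit (f) — assessed value is $182,500, under the $190,500 limit — but (h) sets (g) aside: (h) is triggered — the space is let for business use. (i) would limit (h) — the property is publicly advertised — but (j) sets (i) aside: (j) operates — a current Schedule C Clearance is held. (k) would limit (j) — a current Class F Notice is held — but (l) sets (k) aside: (l) operates against (k): aggregate throughput is 8,260 units, meeting the 8,000 units threshold. So (a) is unavailable.
Exception (b) fails — the compliance score is 44 points, not below 43 points.
Exception (c) requires that the owner holds a current Category E Registration from the Bramwell Commission; but no current Category E Registration is held, so (c) is unavailable.
Exception (d) fails — there is no Schedule G Clearance in force.
Exception (e) fails — the coverage ratio is 42%, not below 39%.
No exception displaces § 17.

Yes — Rafael must file Form RP-9.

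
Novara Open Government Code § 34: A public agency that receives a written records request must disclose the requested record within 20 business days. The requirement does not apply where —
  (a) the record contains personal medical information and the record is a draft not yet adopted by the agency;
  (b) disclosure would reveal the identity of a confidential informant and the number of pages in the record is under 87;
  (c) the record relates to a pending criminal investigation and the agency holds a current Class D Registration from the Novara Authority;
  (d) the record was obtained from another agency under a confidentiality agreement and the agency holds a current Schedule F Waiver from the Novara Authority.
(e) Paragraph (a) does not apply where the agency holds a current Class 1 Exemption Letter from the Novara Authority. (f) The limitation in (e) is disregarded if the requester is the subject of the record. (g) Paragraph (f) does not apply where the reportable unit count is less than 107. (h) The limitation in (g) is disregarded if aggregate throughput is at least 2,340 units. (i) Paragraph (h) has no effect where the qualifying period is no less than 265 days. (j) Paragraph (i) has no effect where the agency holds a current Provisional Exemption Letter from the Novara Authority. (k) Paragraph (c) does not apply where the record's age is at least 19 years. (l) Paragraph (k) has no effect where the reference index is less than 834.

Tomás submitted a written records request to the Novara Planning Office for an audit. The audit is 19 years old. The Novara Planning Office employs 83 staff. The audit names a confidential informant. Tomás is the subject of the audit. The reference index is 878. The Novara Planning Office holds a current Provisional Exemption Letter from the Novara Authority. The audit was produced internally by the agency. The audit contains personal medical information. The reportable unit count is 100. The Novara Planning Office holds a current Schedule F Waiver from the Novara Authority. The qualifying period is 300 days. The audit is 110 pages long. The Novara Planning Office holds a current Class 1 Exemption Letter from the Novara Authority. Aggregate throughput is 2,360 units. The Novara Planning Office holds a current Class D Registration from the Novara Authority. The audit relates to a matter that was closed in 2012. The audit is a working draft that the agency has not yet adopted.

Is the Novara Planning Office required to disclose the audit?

Exception (a)'s conditions are all satisfied: the audit contains personal medical information; the audit is an unadopted draft. Under paragraphs (e)–(j): (e) would limit (a) — a current Class 1 Exemption Letter is held — but (f) sets (e) aside: (f) operates against (e): Tomás is the subject of the audit. (g) would limit (f) — the reportable unit count is 100, less than the 107 limit — but (h) sets (g) aside: (h) is triggered — aggregate throughput is 2,360 units, meeting the 2,340 units threshold. (i) operates (the qualifying period is 300 days, meeting the 265 days threshold), but is itself disapplied by (j): (j) operates against (i): a current Provisional Exemption Letter is held. (a) remains available.
Exception (b) fails — the number of pages in the record is 110, not under 87.
Exception (c) fails — the audit relates to a closed matter.
Exception (d) does not apply: the audit was produced internally.

No — exception (a) applies; the Novara Planning Office is not required to disclose the audit.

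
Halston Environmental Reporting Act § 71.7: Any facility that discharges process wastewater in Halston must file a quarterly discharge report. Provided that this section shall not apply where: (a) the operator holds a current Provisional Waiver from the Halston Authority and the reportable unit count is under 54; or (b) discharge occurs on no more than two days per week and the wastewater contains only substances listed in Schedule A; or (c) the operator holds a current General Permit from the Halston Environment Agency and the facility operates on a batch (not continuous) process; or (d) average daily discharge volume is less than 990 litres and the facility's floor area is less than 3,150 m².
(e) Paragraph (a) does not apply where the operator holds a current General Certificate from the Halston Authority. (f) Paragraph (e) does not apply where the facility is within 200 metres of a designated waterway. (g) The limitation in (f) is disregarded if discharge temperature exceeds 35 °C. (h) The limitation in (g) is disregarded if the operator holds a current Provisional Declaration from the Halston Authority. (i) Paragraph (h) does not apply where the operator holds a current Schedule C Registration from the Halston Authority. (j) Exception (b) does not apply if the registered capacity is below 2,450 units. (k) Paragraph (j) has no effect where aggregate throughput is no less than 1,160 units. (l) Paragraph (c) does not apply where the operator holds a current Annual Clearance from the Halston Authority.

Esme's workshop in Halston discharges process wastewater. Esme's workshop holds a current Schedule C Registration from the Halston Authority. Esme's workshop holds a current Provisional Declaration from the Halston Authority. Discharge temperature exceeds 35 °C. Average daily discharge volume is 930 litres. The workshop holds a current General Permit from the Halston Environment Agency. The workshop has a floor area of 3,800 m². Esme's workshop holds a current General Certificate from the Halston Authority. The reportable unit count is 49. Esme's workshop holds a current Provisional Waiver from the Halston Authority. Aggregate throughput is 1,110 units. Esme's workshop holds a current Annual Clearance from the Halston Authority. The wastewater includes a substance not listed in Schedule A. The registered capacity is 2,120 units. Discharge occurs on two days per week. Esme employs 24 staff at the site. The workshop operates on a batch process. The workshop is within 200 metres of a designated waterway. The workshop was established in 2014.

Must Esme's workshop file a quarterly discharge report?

Yes — Esme's workshop must file a quarterly discharge report.

Exception (a)'s conditions are all satisfied: a current Provisional Waiver is held; the reportable unit count is 49, under the 54 limit. But: (e) is triggered — a current General Certificate is held. (f) is engaged (the workshop is within 200 m of a designated waterway), but is set aside by (g): (g) operates against (f): discharge temperature exceeds 35 °C. (h) operates (a current Provisional Declaration is held), but is overridden by (i): (i) operates against (h): a current Schedule C Registration is held. Exception (a) does not apply.
Exception (b) does not apply: the wastewater includes a non-Schedule-A substance.
Exception (c) is satisfied on its face — a current General Permit is held; the facility operates on a batch process. However, paragraph (l) must be considered: (l) operates against (c): a current Annual Clearance is held. So (c) is unavailable.
Exception (d) requires that the facility's floor area is less than 3,150 m²; but the facility's floor area is 3,800 m², not less than 3,150 m², so (d) is unavailable.
No exception applies. The general rule governs.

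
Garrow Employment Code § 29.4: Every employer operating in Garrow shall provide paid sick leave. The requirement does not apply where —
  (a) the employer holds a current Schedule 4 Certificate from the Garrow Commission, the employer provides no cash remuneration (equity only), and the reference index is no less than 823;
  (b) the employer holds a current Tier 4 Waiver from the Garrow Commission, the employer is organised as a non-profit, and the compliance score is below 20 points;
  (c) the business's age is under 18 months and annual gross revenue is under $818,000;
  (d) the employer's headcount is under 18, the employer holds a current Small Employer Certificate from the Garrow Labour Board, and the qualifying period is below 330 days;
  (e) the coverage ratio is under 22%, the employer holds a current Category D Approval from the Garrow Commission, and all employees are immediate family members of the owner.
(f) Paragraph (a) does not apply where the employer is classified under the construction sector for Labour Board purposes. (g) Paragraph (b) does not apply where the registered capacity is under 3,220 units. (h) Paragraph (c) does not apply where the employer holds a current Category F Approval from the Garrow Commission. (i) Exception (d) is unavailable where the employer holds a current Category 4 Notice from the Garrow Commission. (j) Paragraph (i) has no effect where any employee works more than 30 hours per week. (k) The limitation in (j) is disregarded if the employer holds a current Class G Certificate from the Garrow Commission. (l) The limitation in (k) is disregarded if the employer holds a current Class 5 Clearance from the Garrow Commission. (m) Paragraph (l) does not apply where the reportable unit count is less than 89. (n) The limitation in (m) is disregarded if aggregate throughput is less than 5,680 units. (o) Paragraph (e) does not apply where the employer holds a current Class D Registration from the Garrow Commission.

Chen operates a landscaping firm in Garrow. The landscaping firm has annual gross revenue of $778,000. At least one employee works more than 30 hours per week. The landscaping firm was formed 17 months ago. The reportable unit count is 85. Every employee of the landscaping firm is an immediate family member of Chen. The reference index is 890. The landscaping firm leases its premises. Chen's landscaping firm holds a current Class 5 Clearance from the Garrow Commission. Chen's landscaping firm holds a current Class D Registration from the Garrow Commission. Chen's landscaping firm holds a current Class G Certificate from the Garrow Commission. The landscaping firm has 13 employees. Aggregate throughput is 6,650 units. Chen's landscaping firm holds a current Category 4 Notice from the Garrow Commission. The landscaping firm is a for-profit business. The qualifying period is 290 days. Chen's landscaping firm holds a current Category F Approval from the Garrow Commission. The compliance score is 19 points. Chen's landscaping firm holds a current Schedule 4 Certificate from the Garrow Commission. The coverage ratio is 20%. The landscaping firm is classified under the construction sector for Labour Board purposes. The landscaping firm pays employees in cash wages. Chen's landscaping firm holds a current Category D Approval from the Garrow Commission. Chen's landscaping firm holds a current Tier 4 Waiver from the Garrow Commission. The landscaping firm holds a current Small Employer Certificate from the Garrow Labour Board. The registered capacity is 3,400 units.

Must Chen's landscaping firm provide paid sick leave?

Exception (a) fails — employees are paid cash wages.
Exception (b) fails — the employer is for-profit.
Exception (c)'s conditions are all satisfied: the business's age is 17 months, under the 18 months limit; annual gross revenue is $778,000, under the $818,000 limit. However, paragraph (h) must be considered: (h) operates — a current Category F Approval is held. Exception (c) does not apply.
All of (d)'s requirements are met (the employer's headcount is 13, under the 18 limit; a current Small Employer Certificate is held; the qualifying period is 290 days, below the 330 days limit). But: (i) operates against (d): a current Category 4 Notice is held. (j) would limit (i) — at least one employee exceeds 30 hours/week — but (k) sets (j) aside: (k) is triggered — a current Class G Certificate is held. (l) applies (a current Class 5 Clearance is held), but yields to (m): (m) is engaged — the reportable unit count is 85, less than the 89 limit. (n), which would lift (m), is inapplicable — aggregate throughput is 6,650 units, not less than 5,680 units. So (d) is unavailable.
All of (e)'s requirements are met (the coverage ratio is 20%, under the 22% limit; a current Category D Approval is held; every employee is an immediate family member). Turning to paragraph (o): (o) is triggered — a current Class D Registration is held. So (e) is unavailable.
Every exception is unavailable, so the rule governs.

Yes — Chen's landscaping firm must provide paid sick leave.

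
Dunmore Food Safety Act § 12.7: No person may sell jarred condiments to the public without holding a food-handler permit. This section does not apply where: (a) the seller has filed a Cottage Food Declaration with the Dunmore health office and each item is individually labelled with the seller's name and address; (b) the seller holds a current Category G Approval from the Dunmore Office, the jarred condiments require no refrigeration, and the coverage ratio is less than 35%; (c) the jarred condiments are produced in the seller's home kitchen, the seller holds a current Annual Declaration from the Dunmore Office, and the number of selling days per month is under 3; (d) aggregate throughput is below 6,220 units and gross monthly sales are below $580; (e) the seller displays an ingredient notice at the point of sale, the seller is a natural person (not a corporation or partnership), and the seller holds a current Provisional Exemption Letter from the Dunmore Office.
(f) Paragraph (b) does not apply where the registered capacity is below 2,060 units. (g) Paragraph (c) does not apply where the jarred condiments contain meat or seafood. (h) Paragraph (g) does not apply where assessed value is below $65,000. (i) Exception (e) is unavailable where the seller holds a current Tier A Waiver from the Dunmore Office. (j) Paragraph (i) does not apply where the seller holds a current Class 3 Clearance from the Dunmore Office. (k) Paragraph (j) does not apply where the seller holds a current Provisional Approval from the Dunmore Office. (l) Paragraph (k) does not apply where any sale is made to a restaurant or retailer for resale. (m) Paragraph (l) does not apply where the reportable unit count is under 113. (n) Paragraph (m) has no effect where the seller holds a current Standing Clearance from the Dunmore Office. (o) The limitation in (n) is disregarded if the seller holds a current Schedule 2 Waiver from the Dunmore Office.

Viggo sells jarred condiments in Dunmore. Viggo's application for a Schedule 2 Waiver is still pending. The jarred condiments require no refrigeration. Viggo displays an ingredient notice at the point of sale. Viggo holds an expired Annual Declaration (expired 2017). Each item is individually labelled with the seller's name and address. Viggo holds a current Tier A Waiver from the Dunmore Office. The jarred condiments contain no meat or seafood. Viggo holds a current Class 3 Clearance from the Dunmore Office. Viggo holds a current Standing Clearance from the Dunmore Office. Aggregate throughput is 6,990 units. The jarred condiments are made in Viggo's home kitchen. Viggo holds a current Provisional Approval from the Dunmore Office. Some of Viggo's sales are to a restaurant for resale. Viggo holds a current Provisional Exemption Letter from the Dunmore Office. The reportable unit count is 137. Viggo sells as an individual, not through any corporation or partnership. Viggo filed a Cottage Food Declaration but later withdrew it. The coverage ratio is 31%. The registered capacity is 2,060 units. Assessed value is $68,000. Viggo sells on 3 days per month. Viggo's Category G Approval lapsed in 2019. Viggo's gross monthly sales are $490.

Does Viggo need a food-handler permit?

Exception (a) requires that the seller has filed a Cottage Food Declaration with the Dunmore health office; but the Cottage Food Declaration was withdrawn, so (a) is unavailable.
Exception (b) requires that the seller holds a current Category G Approval from the Dunmore Office; but the Category G Approval is not current, so (b) is unavailable.
Exception (c) requires that the seller holds a current Annual Declaration from the Dunmore Office; but no current Annual Declaration is held, so (c) is unavailable.
Exception (d) requires that aggregate throughput is below 6,220 units; but aggregate throughput is 6,990 units, not below 6,220 units, so (d) is unavailable.
Exception (e) is satisfied on its face — an ingredient notice is displayed; the seller is a natural person; a current Provisional Exemption Letter is held. Applying paragraphs (i)–(o): (i) would limit (e) — a current Tier A Waiver is held — but (j) sets (i) aside: (j) operates against (i): a current Class 3 Clearance is held. (k) is engaged (a current Provisional Approval is held), but is set aside by (l): (l) operates against (k): some sales are to a restaurant for resale. (m), which would lift (l), is not triggered — the reportable unit count is 137, not under 113. (e) remains available.

No — exception (e) applies; Viggo is not required to hold a food-handler permit.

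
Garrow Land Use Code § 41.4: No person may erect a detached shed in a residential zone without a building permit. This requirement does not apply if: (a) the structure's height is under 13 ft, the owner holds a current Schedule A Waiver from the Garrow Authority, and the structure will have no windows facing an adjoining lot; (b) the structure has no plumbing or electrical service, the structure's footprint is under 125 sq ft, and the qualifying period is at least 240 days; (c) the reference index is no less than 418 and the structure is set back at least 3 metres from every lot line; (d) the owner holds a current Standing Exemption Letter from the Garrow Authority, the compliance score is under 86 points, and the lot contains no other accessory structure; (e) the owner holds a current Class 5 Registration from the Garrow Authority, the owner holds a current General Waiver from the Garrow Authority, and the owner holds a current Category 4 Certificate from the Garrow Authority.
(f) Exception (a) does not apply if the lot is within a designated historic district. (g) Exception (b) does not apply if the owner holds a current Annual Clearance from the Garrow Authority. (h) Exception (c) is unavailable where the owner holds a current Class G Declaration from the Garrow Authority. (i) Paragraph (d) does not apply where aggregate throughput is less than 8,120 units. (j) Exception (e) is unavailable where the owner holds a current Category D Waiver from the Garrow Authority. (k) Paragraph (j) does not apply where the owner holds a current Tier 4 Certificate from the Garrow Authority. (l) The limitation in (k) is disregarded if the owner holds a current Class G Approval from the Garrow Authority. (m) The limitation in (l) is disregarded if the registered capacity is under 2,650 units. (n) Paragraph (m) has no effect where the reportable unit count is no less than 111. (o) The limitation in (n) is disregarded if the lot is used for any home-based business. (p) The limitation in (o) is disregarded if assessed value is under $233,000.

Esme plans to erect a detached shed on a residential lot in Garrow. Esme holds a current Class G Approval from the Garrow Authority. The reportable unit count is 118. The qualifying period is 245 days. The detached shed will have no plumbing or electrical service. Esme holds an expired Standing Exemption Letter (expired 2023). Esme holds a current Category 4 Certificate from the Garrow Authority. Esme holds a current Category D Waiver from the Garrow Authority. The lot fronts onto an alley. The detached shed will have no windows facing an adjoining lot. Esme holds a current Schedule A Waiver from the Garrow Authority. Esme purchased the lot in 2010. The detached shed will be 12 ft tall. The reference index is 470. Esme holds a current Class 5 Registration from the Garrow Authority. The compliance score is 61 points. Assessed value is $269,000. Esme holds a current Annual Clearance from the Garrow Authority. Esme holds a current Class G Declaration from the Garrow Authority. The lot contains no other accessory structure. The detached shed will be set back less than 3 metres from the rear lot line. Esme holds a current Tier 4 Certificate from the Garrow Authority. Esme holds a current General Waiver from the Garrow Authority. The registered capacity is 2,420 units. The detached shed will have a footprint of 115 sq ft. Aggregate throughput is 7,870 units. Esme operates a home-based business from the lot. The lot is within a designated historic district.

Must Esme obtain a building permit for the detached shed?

No — exception (e) applies; Esme does not need a building permit.

All of (a)'s requirements are met (the structure's height is 12 ft, under the 13 ft limit; a current Schedule A Waiver is held; no windows face an adjoining lot). But applying paragraph (f): (f) applies — the lot is in a historic district. (a) is therefore removed.
Exception (b): there is no plumbing or electrical service; the structure's footprint is 115 sq ft, under the 125 sq ft limit; the qualifying period is 245 days, meeting the 240 days threshold — every condition holds. But: (g) applies — a current Annual Clearance is held. So (b) is unavailable.
Exception (c) fails — the rear setback is under 3 m.
Exception (d) does not apply: there is no Standing Exemption Letter in force.
Exception (e) is satisfied on its face — a current Class 5 Registration is held; a current General Waiver is held; a current Category 4 Certificate is held. Applying paragraphs (j)–(p): (j) is engaged (a current Category D Waiver is held), but is overridden by (k): (k) operates against (j): a current Tier 4 Certificate is held. (l) would limit (k) — a current Class G Approval is held — but (m) sets (l) aside: (m) operates against (l): the registered capacity is 2,420 units, under the 2,650 units limit. (n) would limit (m) — the reportable unit count is 118, meeting the 111 threshold — but (o) sets (n) aside: (o) operates against (n): a home-based business operates on the lot. (p), which would lift (o), is inapplicable — assessed value is $269,000, not under $233,000. Exception (e) stands.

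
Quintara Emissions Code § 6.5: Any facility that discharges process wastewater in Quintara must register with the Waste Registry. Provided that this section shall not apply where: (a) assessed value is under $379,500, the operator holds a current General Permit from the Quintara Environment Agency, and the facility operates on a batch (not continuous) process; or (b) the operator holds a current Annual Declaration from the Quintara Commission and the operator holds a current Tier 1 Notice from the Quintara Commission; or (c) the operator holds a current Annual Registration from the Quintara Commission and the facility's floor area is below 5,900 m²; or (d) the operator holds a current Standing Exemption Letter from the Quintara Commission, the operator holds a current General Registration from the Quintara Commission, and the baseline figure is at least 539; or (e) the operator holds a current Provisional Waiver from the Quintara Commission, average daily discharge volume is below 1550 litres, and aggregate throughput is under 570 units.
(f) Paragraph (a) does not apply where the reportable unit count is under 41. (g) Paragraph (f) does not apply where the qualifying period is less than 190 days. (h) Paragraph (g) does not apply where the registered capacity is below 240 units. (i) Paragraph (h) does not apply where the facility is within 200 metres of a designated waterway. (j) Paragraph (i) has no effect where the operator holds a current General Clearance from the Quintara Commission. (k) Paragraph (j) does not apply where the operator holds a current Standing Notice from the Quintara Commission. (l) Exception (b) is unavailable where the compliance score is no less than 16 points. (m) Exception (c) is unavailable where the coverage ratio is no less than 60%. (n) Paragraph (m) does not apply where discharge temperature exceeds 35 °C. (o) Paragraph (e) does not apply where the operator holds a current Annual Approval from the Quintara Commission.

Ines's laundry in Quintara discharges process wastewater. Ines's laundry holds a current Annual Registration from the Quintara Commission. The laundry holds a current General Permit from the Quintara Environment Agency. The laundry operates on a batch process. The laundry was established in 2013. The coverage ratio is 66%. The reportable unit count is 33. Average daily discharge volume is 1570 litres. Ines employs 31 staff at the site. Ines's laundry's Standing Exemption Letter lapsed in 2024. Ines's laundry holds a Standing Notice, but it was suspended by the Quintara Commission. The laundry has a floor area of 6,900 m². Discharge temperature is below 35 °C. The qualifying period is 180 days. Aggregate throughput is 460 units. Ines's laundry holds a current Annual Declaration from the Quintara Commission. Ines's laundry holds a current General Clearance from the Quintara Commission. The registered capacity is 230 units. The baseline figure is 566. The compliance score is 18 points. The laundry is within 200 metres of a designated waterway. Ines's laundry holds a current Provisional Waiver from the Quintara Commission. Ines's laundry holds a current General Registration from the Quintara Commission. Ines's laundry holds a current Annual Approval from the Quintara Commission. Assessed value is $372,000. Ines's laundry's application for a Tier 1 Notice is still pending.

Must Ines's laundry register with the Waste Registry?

Yes — Ines's laundry must register with the Waste Registry.

Exception (a): assessed value is $372,000, under the $379,500 limit; a current General Permit is held; the facility operates on a batch process — every condition holds. Turning to paragraphs (f)–(k): (f) operates — the reportable unit count is 33, under the 41 limit. (g) operates (the qualifying period is 180 days, less than the 190 days limit), but is itself disapplied by (h): (h) applies — the registered capacity is 230 units, below the 240 units limit. (i) is triggered (the laundry is within 200 m of a designated waterway), but is itself disapplied by (j): (j) operates against (i): a current General Clearance is held. (k) is not engaged (the Standing Notice is not current), so (j) stands. Exception (a) does not apply.
Exception (b) requires that the operator holds a current Tier 1 Notice from the Quintara Commission; but the Tier 1 Notice is not current, so (b) is unavailable.
Exception (c) fails — the facility's floor area is 6,900 m², not below 5,900 m².
Exception (d) does not apply: the Standing Exemption Letter is not current.
Exception (e) does not apply: average daily discharge volume is 1570 litres, not below 1550 litres.
None of the exceptions is available; § 6.5 applies in full.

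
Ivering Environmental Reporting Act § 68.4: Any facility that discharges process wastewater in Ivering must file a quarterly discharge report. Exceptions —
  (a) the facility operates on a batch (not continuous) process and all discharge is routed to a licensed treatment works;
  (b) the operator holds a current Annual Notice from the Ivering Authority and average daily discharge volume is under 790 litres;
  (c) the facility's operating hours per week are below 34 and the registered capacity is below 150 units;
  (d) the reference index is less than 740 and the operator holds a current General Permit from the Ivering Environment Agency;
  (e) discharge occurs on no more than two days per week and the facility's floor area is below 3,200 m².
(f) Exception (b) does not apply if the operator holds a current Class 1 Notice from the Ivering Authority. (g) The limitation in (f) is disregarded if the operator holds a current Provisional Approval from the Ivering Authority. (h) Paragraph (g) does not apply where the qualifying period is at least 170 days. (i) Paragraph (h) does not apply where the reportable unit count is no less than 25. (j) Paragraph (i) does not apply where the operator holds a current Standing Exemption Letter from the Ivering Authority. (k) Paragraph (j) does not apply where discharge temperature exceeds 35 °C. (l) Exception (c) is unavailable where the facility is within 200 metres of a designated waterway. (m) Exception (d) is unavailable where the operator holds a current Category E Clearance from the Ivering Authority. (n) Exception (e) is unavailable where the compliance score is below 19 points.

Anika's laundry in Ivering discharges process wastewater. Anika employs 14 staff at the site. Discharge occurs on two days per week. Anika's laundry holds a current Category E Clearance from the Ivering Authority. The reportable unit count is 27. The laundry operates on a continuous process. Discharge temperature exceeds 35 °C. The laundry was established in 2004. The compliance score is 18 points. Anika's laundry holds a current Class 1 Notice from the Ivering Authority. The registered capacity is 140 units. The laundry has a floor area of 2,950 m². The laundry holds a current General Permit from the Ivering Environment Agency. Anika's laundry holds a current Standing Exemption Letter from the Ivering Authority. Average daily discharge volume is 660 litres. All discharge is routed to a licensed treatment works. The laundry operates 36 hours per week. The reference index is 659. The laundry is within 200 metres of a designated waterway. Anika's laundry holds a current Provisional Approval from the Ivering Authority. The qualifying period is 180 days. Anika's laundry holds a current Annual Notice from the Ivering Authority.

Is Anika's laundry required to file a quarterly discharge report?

Exception (a) does not apply: the facility operates on a continuous process.
Exception (b)'s conditions are all satisfied: a current Annual Notice is held; average daily discharge volume is 660 litres, under the 790 litres limit. Considering the limiting provisions: (f) operates (a current Class 1 Notice is held), but yields to (g): (g) applies — a current Provisional Approval is held. (h) applies (the qualifying period is 180 days, meeting the 170 days threshold), but is overridden by (i): (i) is engaged — the reportable unit count is 27, meeting the 25 threshold. (j) is engaged (a current Standing Exemption Letter is held), but is set aside by (k): (k) is triggered — discharge temperature exceeds 35 °C. So (b) applies.
Exception (c) does not apply: the facility's operating hours per week are 36, not below 34.
Exception (d): the reference index is 659, less than the 740 limit; a current General Permit is held — every condition holds. However, paragraph (m) must be considered: (m) operates against (d): a current Category E Clearance is held. Exception (d) does not apply.
Exception (e): discharge occurs on no more than two days per week; the facility's floor area is 2,950 m², below the 3,200 m² limit — every condition holds. Turning to paragraph (n): (n) operates against (e): the compliance score is 18 points, below the 19 points limit. Exception (e) does not apply.

No — exception (b) applies; Anika's laundry is not required to file a quarterly discharge report.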